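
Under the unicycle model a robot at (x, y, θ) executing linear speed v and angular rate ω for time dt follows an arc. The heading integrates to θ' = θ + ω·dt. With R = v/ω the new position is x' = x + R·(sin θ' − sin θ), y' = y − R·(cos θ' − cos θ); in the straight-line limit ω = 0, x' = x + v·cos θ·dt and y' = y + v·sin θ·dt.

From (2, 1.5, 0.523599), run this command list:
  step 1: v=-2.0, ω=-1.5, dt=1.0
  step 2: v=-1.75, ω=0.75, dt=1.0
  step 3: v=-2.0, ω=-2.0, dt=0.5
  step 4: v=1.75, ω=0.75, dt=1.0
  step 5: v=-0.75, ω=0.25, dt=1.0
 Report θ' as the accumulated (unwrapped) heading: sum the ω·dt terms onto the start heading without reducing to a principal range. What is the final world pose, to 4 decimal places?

step 1: θ'=-0.9764 (R=1.3333) → pose (0.2287, 1.9080, -0.9764)
step 2: θ'=-0.2264 (R=-2.3333) → pose (-1.1807, 2.8751, -0.2264)
step 3: θ'=-1.2264 (R=1.0000) → pose (-1.8975, 3.5120, -1.2264)
step 4: θ'=-0.4764 (R=2.3333) → pose (-0.7712, 2.2263, -0.4764)
step 5: θ'=-0.2264 (R=-3.0000) → pose (-1.4735, 2.4837, -0.2264)

(-1.4735, 2.4837, -0.2264)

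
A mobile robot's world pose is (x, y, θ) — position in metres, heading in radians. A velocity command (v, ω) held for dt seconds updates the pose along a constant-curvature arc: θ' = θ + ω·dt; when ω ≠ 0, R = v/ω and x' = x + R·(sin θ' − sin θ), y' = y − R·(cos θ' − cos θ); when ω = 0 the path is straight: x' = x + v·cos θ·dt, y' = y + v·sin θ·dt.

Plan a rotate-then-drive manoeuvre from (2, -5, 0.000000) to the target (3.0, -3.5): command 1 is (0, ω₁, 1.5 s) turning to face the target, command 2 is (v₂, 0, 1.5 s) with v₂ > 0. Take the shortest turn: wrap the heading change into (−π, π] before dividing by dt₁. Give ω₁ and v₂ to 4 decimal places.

heading to target = atan2(-3.5−-5, 3−2) = 0.9828
Δθ = wrap(0.9828 − 0.0000) = 0.9828; ω₁ = Δθ/dt₁ = 0.6552
distance = √((3−2)² + (-3.5−-5)²) = 1.8028; v₂ = distance/dt₂ = 1.2019

ω₁ = 0.6552, v₂ = 1.2019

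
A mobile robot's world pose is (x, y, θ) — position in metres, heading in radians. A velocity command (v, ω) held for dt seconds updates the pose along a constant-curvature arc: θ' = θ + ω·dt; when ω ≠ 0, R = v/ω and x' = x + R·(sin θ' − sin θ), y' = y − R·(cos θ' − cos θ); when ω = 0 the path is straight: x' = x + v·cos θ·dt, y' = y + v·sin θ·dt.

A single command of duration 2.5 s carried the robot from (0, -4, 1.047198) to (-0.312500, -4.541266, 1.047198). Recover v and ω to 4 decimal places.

v = -0.2500, ω = 0.0000

Δθ = 1.047198 − 1.047198 = 0.000000
ω = Δθ/dt = 0.000000/2.5 = 0.0000
ω = 0 → v = (Δx·cos θ + Δy·sin θ)/dt = -0.2500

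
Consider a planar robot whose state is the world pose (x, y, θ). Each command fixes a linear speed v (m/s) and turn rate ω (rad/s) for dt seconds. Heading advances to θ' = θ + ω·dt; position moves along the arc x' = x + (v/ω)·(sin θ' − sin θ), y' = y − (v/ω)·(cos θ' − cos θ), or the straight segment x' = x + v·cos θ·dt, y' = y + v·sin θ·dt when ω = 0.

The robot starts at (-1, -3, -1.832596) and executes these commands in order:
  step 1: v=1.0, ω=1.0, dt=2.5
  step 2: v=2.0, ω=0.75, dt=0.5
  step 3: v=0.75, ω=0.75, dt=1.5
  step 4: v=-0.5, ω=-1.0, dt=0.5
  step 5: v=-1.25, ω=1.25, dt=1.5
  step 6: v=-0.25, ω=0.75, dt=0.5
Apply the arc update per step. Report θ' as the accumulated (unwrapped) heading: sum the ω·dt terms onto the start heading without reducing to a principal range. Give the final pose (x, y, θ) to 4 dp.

(2.7739, -3.2162, 3.9174)

step 1: θ'=0.6674 (R=1.0000) → pose (0.5849, -4.0443, 0.6674)
step 2: θ'=1.0424 (R=2.6667) → pose (1.2373, -3.2942, 1.0424)
step 3: θ'=2.1674 (R=1.0000) → pose (1.2010, -2.2282, 2.1674)
step 4: θ'=1.6674 (R=0.5000) → pose (1.2850, -2.4609, 1.6674)
step 5: θ'=3.5424 (R=-1.0000) → pose (2.6705, -3.2851, 3.5424)
step 6: θ'=3.9174 (R=-0.3333) → pose (2.7739, -3.2162, 3.9174)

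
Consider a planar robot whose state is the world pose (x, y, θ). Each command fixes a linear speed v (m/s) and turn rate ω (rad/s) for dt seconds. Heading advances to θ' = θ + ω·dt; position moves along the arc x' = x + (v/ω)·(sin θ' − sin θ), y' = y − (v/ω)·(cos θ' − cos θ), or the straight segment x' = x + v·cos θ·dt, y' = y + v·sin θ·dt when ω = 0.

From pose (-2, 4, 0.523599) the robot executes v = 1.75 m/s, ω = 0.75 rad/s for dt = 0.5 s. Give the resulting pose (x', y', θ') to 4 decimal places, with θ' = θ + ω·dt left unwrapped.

θ' = 0.5236 + 0.75·0.5 = 0.8986
R = v/ω = 1.75/0.75 = 2.3333
x' = -2 + 2.3333·(sin 0.8986 − sin 0.5236) = -1.3409
y' = 4 − 2.3333·(cos 0.8986 − cos 0.5236) = 4.5677

(-1.3409, 4.5677, 0.8986)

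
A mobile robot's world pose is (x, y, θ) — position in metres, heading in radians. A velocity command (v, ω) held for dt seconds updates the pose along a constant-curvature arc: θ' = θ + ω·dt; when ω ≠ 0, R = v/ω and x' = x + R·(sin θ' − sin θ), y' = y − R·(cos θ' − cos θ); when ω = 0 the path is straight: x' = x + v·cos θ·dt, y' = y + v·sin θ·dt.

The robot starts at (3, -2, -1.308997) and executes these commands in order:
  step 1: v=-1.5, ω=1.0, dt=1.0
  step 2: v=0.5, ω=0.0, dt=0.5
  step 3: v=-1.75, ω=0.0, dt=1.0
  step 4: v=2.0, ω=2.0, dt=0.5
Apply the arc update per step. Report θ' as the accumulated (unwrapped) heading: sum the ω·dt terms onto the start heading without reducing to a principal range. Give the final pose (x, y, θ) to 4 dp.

(1.5197, -0.3211, 0.6910)

step 1: θ'=-0.3090 (R=-1.5000) → pose (2.0073, -0.9593, -0.3090)
step 2: θ'=-0.3090 (straight) → pose (2.2454, -1.0353, -0.3090)
step 3: θ'=-0.3090 (straight) → pose (0.5783, -0.5031, -0.3090)
step 4: θ'=0.6910 (R=1.0000) → pose (1.5197, -0.3211, 0.6910)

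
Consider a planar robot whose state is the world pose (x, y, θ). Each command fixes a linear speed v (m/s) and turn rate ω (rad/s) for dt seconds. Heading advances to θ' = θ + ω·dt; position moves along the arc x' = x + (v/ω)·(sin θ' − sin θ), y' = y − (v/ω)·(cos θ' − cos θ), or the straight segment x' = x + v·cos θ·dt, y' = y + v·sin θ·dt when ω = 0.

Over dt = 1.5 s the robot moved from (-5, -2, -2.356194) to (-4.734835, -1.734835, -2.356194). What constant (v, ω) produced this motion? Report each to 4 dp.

Δθ = -2.356194 − -2.356194 = 0.000000
ω = Δθ/dt = 0.000000/1.5 = 0.0000
ω = 0 → v = (Δx·cos θ + Δy·sin θ)/dt = -0.2500

v = -0.2500, ω = 0.0000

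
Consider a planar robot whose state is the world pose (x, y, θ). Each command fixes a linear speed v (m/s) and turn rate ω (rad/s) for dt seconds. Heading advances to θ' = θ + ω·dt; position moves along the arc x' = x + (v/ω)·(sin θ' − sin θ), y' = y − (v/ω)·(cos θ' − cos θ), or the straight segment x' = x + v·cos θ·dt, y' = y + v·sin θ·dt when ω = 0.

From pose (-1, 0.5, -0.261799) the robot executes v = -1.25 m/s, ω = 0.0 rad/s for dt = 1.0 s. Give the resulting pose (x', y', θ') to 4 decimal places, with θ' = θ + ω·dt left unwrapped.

θ' = -0.2618 + 0.0·1.0 = -0.2618
ω = 0 → straight: x' = -1 + -1.25·cos(-0.2618)·1.0 = -2.2074
y' = 0.5 + -1.25·sin(-0.2618)·1.0 = 0.8235

(-2.2074, 0.8235, -0.2618)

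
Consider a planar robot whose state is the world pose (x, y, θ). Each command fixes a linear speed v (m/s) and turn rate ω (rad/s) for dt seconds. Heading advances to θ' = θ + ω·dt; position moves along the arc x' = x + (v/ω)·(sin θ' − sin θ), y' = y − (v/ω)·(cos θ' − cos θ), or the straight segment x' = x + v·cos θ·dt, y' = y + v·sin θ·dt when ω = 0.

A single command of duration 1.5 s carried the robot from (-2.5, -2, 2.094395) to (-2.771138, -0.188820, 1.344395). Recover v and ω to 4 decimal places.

v = 1.2500, ω = -0.5000

Δθ = 1.344395 − 2.094395 = -0.750000
ω = Δθ/dt = -0.750000/1.5 = -0.5000
R = −Δy/(cos θ' − cos θ) = -2.5000
v = R·ω = -2.5000·-0.5000 = 1.2500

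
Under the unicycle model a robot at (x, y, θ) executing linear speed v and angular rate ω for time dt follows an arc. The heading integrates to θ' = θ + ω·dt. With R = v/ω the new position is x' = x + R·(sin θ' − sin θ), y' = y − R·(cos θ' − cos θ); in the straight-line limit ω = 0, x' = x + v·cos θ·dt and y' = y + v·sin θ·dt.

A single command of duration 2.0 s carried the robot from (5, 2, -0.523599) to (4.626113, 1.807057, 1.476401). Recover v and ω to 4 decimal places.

v = -0.2500, ω = 1.0000

Δθ = 1.476401 − -0.523599 = 2.000000
ω = Δθ/dt = 2.000000/2.0 = 1.0000
R = Δx/(sin θ' − sin θ) = -0.2500
v = R·ω = -0.2500·1.0000 = -0.2500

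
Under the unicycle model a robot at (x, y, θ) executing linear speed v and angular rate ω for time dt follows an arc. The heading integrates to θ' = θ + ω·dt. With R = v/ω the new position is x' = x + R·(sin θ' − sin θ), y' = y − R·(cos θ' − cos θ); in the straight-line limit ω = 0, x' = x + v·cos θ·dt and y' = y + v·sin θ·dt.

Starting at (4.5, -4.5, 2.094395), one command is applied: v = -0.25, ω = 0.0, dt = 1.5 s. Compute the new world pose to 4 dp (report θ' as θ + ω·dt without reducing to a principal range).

θ' = 2.0944 + 0.0·1.5 = 2.0944
ω = 0 → straight: x' = 4.5 + -0.25·cos(2.0944)·1.5 = 4.6875
y' = -4.5 + -0.25·sin(2.0944)·1.5 = -4.8248

(4.6875, -4.8248, 2.0944)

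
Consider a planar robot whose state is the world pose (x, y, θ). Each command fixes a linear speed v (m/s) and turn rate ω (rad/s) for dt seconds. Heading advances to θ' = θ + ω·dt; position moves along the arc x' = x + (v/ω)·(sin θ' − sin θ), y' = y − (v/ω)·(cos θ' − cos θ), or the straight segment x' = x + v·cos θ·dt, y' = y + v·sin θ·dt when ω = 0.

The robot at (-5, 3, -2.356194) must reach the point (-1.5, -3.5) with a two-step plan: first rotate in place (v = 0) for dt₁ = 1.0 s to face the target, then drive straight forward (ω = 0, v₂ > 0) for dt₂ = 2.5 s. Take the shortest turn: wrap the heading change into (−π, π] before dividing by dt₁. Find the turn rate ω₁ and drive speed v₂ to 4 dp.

heading to target = atan2(-3.5−3, -1.5−-5) = -1.0769
Δθ = wrap(-1.0769 − -2.3562) = 1.2793; ω₁ = Δθ/dt₁ = 1.2793
distance = √((-1.5−-5)² + (-3.5−3)²) = 7.3824; v₂ = distance/dt₂ = 2.9530

ω₁ = 1.2793, v₂ = 2.9530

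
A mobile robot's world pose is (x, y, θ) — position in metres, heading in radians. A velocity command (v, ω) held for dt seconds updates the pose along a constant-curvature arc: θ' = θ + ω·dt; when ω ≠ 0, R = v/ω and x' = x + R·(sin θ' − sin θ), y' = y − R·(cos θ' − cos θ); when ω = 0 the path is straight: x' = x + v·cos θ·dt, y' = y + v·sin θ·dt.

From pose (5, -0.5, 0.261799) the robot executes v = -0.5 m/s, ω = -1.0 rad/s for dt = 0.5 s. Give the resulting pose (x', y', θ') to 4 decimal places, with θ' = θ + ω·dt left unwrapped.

(4.7526, -0.5029, -0.2382)

θ' = 0.2618 + -1.0·0.5 = -0.2382
R = v/ω = -0.5/-1.0 = 0.5000
x' = 5 + 0.5000·(sin -0.2382 − sin 0.2618) = 4.7526
y' = -0.5 − 0.5000·(cos -0.2382 − cos 0.2618) = -0.5029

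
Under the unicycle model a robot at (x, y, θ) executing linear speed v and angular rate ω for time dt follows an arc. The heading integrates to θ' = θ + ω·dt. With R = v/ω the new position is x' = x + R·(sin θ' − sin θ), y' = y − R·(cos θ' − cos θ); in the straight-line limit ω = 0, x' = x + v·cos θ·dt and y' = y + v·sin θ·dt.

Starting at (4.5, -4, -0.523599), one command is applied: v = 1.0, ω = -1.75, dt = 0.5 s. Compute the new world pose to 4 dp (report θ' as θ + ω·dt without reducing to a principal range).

(4.7773, -4.3970, -1.3986)

θ' = -0.5236 + -1.75·0.5 = -1.3986
R = v/ω = 1.0/-1.75 = -0.5714
x' = 4.5 + -0.5714·(sin -1.3986 − sin -0.5236) = 4.7773
y' = -4 − -0.5714·(cos -1.3986 − cos -0.5236) = -4.3970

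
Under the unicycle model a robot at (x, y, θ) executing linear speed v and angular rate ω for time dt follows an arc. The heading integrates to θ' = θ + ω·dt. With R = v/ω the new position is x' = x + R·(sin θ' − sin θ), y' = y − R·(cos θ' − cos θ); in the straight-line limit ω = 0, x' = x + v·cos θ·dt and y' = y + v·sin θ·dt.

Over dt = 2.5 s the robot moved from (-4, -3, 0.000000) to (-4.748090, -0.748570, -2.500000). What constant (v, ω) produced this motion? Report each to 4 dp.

Δθ = -2.500000 − 0.000000 = -2.500000
ω = Δθ/dt = -2.500000/2.5 = -1.0000
R = −Δy/(cos θ' − cos θ) = 1.2500
v = R·ω = 1.2500·-1.0000 = -1.2500

v = -1.2500, ω = -1.0000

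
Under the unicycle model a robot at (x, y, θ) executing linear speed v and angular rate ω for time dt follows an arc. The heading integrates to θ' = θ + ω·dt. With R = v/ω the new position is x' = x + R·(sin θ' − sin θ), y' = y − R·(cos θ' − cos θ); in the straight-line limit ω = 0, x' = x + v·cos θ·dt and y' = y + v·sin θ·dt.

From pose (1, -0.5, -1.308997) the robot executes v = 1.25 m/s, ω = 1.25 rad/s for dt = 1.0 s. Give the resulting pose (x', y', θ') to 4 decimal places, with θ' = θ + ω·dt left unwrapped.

θ' = -1.3090 + 1.25·1.0 = -0.0590
R = v/ω = 1.25/1.25 = 1.0000
x' = 1 + 1.0000·(sin -0.0590 − sin -1.3090) = 1.9070
y' = -0.5 − 1.0000·(cos -0.0590 − cos -1.3090) = -1.2394

(1.9070, -1.2394, -0.0590)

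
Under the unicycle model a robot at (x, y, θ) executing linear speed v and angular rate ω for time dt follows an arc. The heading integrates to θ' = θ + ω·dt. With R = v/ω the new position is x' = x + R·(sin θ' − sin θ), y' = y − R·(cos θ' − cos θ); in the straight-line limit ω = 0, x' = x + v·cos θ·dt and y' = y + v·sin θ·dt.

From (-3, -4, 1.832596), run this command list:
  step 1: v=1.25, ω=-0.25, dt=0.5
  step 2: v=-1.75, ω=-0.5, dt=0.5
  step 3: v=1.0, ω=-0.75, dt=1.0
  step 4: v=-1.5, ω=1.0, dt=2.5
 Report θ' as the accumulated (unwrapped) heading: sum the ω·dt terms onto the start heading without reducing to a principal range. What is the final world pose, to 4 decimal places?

(-1.5813, -6.0344, 3.2076)

step 1: θ'=1.7076 (R=-5.0000) → pose (-3.1237, -3.3878, 1.7076)
step 2: θ'=1.4576 (R=3.5000) → pose (-3.1134, -4.2604, 1.4576)
step 3: θ'=0.7076 (R=-1.3333) → pose (-2.6552, -3.3978, 0.7076)
step 4: θ'=3.2076 (R=-1.5000) → pose (-1.5813, -6.0344, 3.2076)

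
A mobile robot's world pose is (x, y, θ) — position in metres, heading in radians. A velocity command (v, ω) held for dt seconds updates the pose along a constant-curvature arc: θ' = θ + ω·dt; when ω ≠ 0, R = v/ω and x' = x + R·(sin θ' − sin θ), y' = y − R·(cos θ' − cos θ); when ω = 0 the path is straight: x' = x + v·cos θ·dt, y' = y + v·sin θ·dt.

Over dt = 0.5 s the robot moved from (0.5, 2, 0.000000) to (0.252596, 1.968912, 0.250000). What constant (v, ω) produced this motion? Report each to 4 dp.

v = -0.5000, ω = 0.5000

Δθ = 0.250000 − 0.000000 = 0.250000
ω = Δθ/dt = 0.250000/0.5 = 0.5000
R = Δx/(sin θ' − sin θ) = -1.0000
v = R·ω = -1.0000·0.5000 = -0.5000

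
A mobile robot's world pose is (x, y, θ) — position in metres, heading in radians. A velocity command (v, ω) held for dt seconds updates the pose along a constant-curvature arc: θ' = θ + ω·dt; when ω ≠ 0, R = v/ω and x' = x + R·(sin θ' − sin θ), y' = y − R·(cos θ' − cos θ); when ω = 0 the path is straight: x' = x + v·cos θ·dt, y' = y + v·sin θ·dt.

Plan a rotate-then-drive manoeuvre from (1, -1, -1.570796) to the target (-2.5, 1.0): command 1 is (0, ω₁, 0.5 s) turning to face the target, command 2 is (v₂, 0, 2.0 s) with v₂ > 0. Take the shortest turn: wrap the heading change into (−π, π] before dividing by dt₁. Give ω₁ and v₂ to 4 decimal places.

heading to target = atan2(1−-1, -2.5−1) = 2.6224
Δθ = wrap(2.6224 − -1.5708) = -2.0899; ω₁ = Δθ/dt₁ = -4.1799
distance = √((-2.5−1)² + (1−-1)²) = 4.0311; v₂ = distance/dt₂ = 2.0156

ω₁ = -4.1799, v₂ = 2.0156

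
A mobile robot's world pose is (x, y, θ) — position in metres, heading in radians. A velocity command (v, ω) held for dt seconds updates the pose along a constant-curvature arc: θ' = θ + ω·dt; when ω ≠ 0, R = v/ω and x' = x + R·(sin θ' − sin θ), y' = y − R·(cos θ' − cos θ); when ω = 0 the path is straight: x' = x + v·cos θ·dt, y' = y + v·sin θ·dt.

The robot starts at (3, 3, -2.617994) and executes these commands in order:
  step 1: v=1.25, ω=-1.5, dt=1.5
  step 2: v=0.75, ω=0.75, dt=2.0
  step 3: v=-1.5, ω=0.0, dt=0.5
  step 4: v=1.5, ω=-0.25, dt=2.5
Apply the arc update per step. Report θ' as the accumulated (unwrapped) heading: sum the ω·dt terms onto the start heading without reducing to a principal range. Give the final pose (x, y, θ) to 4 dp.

step 1: θ'=-4.8680 (R=-0.8333) → pose (1.7601, 3.8508, -4.8680)
step 2: θ'=-3.3680 (R=1.0000) → pose (0.9966, 4.9803, -3.3680)
step 3: θ'=-3.3680 (straight) → pose (1.7275, 4.8119, -3.3680)
step 4: θ'=-3.9930 (R=-6.0000) → pose (-1.4389, 6.7052, -3.9930)

(-1.4389, 6.7052, -3.9930)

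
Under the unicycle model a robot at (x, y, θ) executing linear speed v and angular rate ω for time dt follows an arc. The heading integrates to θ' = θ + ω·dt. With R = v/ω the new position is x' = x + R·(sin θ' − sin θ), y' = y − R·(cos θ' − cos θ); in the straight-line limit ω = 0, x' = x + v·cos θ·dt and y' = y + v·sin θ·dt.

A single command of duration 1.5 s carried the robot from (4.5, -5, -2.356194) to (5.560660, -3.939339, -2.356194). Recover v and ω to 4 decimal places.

Δθ = -2.356194 − -2.356194 = 0.000000
ω = Δθ/dt = 0.000000/1.5 = 0.0000
ω = 0 → v = (Δx·cos θ + Δy·sin θ)/dt = -1.0000

v = -1.0000, ω = 0.0000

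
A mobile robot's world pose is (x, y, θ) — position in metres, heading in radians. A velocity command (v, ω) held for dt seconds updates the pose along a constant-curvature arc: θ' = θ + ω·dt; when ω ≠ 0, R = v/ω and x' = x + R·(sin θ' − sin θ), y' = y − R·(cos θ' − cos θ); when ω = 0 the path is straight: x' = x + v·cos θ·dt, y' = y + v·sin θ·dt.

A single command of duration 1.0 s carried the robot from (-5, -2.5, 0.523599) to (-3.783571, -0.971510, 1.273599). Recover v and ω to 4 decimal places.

Δθ = 1.273599 − 0.523599 = 0.750000
ω = Δθ/dt = 0.750000/1.0 = 0.7500
R = −Δy/(cos θ' − cos θ) = 2.6667
v = R·ω = 2.6667·0.7500 = 2.0000

v = 2.0000, ω = 0.7500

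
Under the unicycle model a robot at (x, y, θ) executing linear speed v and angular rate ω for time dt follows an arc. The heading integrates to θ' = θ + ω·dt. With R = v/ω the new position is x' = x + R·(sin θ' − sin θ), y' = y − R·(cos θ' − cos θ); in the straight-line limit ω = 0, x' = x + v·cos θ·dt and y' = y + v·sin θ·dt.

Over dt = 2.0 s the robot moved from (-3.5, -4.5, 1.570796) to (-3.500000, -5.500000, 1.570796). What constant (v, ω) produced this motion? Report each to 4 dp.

Δθ = 1.570796 − 1.570796 = 0.000000
ω = Δθ/dt = 0.000000/2.0 = 0.0000
ω = 0 → v = (Δx·cos θ + Δy·sin θ)/dt = -0.5000

v = -0.5000, ω = 0.0000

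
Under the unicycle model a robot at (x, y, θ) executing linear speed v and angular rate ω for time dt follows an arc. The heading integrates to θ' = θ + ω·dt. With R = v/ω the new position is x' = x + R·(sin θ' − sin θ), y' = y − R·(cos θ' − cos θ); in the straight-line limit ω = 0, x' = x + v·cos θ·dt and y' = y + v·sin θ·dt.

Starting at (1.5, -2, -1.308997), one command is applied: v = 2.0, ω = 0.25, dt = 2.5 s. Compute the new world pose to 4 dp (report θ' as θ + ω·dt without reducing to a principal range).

(4.1722, -6.1299, -0.6840)

θ' = -1.3090 + 0.25·2.5 = -0.6840
R = v/ω = 2.0/0.25 = 8.0000
x' = 1.5 + 8.0000·(sin -0.6840 − sin -1.3090) = 4.1722
y' = -2 − 8.0000·(cos -0.6840 − cos -1.3090) = -6.1299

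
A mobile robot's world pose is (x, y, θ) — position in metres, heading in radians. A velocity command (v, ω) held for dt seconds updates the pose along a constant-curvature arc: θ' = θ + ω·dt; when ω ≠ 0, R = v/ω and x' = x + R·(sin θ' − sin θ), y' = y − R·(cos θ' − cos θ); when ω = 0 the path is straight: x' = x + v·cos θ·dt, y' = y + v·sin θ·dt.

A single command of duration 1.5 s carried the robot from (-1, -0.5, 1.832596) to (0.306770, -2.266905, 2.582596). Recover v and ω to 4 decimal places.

Δθ = 2.582596 − 1.832596 = 0.750000
ω = Δθ/dt = 0.750000/1.5 = 0.5000
R = −Δy/(cos θ' − cos θ) = -3.0000
v = R·ω = -3.0000·0.5000 = -1.5000

v = -1.5000, ω = 0.5000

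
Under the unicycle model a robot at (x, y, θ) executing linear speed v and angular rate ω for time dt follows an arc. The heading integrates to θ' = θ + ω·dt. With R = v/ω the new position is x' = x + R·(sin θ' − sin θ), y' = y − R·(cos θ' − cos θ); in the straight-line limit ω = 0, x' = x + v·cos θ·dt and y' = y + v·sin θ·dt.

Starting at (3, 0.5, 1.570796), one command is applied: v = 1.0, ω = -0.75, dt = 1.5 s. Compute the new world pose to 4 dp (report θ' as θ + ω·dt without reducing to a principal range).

θ' = 1.5708 + -0.75·1.5 = 0.4458
R = v/ω = 1.0/-0.75 = -1.3333
x' = 3 + -1.3333·(sin 0.4458 − sin 1.5708) = 3.7584
y' = 0.5 − -1.3333·(cos 0.4458 − cos 1.5708) = 1.7030

(3.7584, 1.7030, 0.4458)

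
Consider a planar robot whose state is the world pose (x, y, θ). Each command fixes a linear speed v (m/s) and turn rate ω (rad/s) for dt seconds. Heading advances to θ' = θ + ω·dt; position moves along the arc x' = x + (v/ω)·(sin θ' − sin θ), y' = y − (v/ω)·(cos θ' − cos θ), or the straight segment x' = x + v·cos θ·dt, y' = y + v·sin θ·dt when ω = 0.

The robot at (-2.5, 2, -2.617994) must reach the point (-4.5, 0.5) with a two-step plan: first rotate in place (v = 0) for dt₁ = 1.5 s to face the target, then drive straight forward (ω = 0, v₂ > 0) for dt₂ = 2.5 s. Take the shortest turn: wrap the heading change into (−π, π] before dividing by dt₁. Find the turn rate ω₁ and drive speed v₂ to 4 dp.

heading to target = atan2(0.5−2, -4.5−-2.5) = -2.4981
Δθ = wrap(-2.4981 − -2.6180) = 0.1199; ω₁ = Δθ/dt₁ = 0.0799
distance = √((-4.5−-2.5)² + (0.5−2)²) = 2.5000; v₂ = distance/dt₂ = 1.0000

ω₁ = 0.0799, v₂ = 1.0000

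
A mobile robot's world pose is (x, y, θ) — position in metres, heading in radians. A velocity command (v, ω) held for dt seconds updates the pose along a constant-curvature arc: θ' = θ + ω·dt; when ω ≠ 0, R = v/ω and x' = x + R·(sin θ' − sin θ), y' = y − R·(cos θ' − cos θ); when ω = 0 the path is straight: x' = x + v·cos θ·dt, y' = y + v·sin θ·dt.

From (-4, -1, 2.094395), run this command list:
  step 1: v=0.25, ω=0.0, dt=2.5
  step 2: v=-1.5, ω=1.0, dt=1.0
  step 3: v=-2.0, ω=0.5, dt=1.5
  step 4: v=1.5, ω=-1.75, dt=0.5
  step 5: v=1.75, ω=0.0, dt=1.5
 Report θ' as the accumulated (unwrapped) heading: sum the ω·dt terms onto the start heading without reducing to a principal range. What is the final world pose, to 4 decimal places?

(-3.5971, -0.0043, 2.9694)

step 1: θ'=2.0944 (straight) → pose (-4.3125, -0.4587, 2.0944)
step 2: θ'=3.0944 (R=-1.5000) → pose (-3.0842, -1.2071, 3.0944)
step 3: θ'=3.8444 (R=-4.0000) → pose (-0.3101, -0.2637, 3.8444)
step 4: θ'=2.9694 (R=-0.8571) → pose (-1.0110, -0.4541, 2.9694)
step 5: θ'=2.9694 (straight) → pose (-3.5971, -0.0043, 2.9694)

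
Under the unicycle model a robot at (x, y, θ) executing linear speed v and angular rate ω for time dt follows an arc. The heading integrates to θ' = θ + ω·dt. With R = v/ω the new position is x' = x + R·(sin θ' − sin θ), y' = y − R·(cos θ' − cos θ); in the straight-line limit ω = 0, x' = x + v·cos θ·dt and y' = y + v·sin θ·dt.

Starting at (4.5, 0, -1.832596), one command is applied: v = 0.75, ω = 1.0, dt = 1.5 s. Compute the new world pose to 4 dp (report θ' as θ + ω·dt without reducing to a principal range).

(4.9796, -0.9030, -0.3326)

θ' = -1.8326 + 1.0·1.5 = -0.3326
R = v/ω = 0.75/1.0 = 0.7500
x' = 4.5 + 0.7500·(sin -0.3326 − sin -1.8326) = 4.9796
y' = 0 − 0.7500·(cos -0.3326 − cos -1.8326) = -0.9030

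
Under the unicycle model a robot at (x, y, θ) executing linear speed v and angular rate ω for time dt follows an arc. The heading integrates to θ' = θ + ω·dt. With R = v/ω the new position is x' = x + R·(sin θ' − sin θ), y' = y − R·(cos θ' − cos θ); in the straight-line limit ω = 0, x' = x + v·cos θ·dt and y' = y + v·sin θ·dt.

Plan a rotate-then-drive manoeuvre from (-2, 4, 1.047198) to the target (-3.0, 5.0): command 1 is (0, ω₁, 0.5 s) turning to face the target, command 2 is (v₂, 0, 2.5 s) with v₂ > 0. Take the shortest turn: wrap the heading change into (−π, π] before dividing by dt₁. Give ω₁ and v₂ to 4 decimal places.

ω₁ = 2.6180, v₂ = 0.5657

heading to target = atan2(5−4, -3−-2) = 2.3562
Δθ = wrap(2.3562 − 1.0472) = 1.3090; ω₁ = Δθ/dt₁ = 2.6180
distance = √((-3−-2)² + (5−4)²) = 1.4142; v₂ = distance/dt₂ = 0.5657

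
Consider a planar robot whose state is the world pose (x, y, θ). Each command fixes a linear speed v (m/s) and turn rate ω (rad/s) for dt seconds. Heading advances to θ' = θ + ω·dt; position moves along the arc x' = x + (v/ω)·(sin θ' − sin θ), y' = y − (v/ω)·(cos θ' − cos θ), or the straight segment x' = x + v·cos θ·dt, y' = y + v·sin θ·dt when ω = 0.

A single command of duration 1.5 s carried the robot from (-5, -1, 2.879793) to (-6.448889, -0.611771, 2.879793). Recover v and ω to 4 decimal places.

Δθ = 2.879793 − 2.879793 = 0.000000
ω = Δθ/dt = 0.000000/1.5 = 0.0000
ω = 0 → v = (Δx·cos θ + Δy·sin θ)/dt = 1.0000

v = 1.0000, ω = 0.0000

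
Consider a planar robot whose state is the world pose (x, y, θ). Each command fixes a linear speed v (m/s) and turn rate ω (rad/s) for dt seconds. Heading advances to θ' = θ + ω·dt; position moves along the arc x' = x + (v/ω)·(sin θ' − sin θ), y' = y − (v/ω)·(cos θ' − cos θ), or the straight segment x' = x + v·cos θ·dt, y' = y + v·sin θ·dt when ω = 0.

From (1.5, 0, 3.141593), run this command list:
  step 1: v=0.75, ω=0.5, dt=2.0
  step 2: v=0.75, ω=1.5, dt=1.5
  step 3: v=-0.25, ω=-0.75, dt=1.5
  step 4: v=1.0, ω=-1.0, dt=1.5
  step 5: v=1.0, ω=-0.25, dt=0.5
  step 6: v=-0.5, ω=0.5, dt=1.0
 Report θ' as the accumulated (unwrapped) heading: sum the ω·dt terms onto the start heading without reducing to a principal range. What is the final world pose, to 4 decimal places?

(0.0673, -2.5672, 4.1416)

step 1: θ'=4.1416 (R=1.5000) → pose (0.2378, -0.6895, 4.1416)
step 2: θ'=6.3916 (R=0.5000) → pose (0.7126, -1.4568, 6.3916)
step 3: θ'=5.2666 (R=0.3333) → pose (0.3931, -1.3008, 5.2666)
step 4: θ'=3.7666 (R=-1.0000) → pose (0.1279, -2.6380, 3.7666)
step 5: θ'=3.6416 (R=-4.0000) → pose (-0.2948, -2.9045, 3.6416)
step 6: θ'=4.1416 (R=-1.0000) → pose (0.0673, -2.5672, 4.1416)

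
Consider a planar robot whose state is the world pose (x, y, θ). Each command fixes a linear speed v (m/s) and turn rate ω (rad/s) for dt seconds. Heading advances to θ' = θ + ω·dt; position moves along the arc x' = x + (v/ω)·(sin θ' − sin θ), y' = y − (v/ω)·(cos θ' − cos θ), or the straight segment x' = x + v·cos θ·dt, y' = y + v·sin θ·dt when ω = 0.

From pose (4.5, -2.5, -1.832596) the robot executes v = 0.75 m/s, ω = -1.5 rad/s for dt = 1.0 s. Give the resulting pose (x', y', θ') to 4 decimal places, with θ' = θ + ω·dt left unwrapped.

(3.9221, -2.8615, -3.3326)

θ' = -1.8326 + -1.5·1.0 = -3.3326
R = v/ω = 0.75/-1.5 = -0.5000
x' = 4.5 + -0.5000·(sin -3.3326 − sin -1.8326) = 3.9221
y' = -2.5 − -0.5000·(cos -3.3326 − cos -1.8326) = -2.8615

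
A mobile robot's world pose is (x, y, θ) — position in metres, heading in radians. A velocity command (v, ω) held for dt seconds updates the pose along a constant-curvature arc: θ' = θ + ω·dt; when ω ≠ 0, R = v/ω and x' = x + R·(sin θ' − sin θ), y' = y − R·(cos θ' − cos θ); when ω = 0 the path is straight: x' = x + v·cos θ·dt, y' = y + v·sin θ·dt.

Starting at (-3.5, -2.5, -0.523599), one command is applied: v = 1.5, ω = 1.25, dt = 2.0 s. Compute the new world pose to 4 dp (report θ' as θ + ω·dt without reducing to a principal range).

(-1.7974, -0.9873, 1.9764)

θ' = -0.5236 + 1.25·2.0 = 1.9764
R = v/ω = 1.5/1.25 = 1.2000
x' = -3.5 + 1.2000·(sin 1.9764 − sin -0.5236) = -1.7974
y' = -2.5 − 1.2000·(cos 1.9764 − cos -0.5236) = -0.9873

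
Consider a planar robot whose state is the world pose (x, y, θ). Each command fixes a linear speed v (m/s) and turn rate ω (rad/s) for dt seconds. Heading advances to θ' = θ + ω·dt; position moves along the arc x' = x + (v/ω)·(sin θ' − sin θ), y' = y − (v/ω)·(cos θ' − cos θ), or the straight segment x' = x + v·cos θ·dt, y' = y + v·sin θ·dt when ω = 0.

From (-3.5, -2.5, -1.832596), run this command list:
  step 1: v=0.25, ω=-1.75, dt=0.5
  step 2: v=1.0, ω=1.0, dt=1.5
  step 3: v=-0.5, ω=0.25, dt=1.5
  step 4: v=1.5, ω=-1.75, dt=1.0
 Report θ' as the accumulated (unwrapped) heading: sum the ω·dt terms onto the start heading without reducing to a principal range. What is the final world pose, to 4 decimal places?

(-4.6618, -4.5233, -2.5826)

step 1: θ'=-2.7076 (R=-0.1429) → pose (-3.5779, -2.5926, -2.7076)
step 2: θ'=-1.2076 (R=1.0000) → pose (-4.0922, -3.8552, -1.2076)
step 3: θ'=-0.8326 (R=-2.0000) → pose (-4.4823, -3.2198, -0.8326)
step 4: θ'=-2.5826 (R=-0.8571) → pose (-4.6618, -4.5233, -2.5826)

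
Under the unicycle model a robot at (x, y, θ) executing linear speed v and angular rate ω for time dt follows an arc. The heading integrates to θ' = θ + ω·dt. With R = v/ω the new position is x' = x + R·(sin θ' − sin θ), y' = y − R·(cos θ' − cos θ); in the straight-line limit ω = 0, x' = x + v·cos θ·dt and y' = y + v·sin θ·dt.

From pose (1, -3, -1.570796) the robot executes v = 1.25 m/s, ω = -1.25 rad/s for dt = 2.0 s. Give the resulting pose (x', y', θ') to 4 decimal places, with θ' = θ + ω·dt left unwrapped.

θ' = -1.5708 + -1.25·2.0 = -4.0708
R = v/ω = 1.25/-1.25 = -1.0000
x' = 1 + -1.0000·(sin -4.0708 − sin -1.5708) = -0.8011
y' = -3 − -1.0000·(cos -4.0708 − cos -1.5708) = -3.5985

(-0.8011, -3.5985, -4.0708)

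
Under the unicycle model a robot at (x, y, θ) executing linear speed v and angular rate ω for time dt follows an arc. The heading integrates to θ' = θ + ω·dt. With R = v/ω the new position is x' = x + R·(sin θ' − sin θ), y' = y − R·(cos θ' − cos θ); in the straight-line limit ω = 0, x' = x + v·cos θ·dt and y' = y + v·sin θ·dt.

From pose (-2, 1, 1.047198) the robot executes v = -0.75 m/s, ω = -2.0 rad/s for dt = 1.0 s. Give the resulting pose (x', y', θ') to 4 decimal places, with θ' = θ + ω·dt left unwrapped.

(-2.6304, 0.9702, -0.9528)

θ' = 1.0472 + -2.0·1.0 = -0.9528
R = v/ω = -0.75/-2.0 = 0.3750
x' = -2 + 0.3750·(sin -0.9528 − sin 1.0472) = -2.6304
y' = 1 − 0.3750·(cos -0.9528 − cos 1.0472) = 0.9702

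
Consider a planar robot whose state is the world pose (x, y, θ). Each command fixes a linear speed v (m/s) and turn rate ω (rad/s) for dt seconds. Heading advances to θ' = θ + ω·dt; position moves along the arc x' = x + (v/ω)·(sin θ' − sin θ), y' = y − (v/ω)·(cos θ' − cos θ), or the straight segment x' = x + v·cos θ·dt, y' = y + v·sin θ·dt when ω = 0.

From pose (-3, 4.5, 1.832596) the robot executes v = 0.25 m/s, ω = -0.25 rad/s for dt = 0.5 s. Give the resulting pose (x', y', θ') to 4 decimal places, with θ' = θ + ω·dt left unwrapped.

(-3.0247, 4.6224, 1.7076)

θ' = 1.8326 + -0.25·0.5 = 1.7076
R = v/ω = 0.25/-0.25 = -1.0000
x' = -3 + -1.0000·(sin 1.7076 − sin 1.8326) = -3.0247
y' = 4.5 − -1.0000·(cos 1.7076 − cos 1.8326) = 4.6224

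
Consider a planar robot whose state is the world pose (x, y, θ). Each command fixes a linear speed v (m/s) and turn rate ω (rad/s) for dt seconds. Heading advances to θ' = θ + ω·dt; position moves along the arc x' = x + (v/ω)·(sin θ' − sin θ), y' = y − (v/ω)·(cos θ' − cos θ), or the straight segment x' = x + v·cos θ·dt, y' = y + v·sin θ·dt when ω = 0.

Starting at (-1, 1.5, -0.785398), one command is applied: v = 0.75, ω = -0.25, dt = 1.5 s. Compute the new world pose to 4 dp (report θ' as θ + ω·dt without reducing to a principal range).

(-0.3704, 0.5756, -1.1604)

θ' = -0.7854 + -0.25·1.5 = -1.1604
R = v/ω = 0.75/-0.25 = -3.0000
x' = -1 + -3.0000·(sin -1.1604 − sin -0.7854) = -0.3704
y' = 1.5 − -3.0000·(cos -1.1604 − cos -0.7854) = 0.5756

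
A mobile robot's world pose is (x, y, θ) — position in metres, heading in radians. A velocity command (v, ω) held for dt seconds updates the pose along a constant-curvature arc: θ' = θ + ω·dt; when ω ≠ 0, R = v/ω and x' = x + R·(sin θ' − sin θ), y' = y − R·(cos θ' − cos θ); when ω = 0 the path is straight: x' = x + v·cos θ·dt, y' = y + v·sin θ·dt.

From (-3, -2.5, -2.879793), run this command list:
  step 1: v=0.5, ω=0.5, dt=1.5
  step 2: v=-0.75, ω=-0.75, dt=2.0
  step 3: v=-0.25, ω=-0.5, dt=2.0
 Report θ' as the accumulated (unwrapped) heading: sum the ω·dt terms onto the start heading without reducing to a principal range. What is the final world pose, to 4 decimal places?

(-2.0084, -2.9831, -4.6298)

step 1: θ'=-2.1298 (R=1.0000) → pose (-3.5890, -2.9356, -2.1298)
step 2: θ'=-3.6298 (R=1.0000) → pose (-2.2721, -2.5827, -3.6298)
step 3: θ'=-4.6298 (R=0.5000) → pose (-2.0084, -2.9831, -4.6298)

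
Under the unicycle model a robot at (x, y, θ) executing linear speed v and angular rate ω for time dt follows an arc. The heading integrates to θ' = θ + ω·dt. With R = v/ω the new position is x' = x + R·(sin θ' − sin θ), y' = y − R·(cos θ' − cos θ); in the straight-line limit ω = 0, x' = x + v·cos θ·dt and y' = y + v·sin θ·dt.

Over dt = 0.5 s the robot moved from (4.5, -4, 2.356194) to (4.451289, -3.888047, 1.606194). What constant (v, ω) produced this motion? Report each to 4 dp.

v = 0.2500, ω = -1.5000

Δθ = 1.606194 − 2.356194 = -0.750000
ω = Δθ/dt = -0.750000/0.5 = -1.5000
R = −Δy/(cos θ' − cos θ) = -0.1667
v = R·ω = -0.1667·-1.5000 = 0.2500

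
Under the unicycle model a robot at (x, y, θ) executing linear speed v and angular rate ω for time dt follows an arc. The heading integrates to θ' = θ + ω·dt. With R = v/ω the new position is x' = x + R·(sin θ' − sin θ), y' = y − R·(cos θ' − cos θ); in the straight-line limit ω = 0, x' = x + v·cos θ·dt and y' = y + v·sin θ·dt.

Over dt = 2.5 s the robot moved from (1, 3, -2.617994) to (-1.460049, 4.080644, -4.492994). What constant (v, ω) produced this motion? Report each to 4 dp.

Δθ = -4.492994 − -2.617994 = -1.875000
ω = Δθ/dt = -1.875000/2.5 = -0.7500
R = Δx/(sin θ' − sin θ) = -1.6667
v = R·ω = -1.6667·-0.7500 = 1.2500

v = 1.2500, ω = -0.7500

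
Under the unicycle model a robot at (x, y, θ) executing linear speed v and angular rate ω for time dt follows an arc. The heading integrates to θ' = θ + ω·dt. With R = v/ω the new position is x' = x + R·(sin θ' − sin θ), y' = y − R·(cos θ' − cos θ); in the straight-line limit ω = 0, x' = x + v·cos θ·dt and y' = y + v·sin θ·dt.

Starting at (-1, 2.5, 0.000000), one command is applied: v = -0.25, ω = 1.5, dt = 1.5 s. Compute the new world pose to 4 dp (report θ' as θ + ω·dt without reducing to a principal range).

(-1.1297, 2.2286, 2.2500)

θ' = 0.0000 + 1.5·1.5 = 2.2500
R = v/ω = -0.25/1.5 = -0.1667
x' = -1 + -0.1667·(sin 2.2500 − sin 0.0000) = -1.1297
y' = 2.5 − -0.1667·(cos 2.2500 − cos 0.0000) = 2.2286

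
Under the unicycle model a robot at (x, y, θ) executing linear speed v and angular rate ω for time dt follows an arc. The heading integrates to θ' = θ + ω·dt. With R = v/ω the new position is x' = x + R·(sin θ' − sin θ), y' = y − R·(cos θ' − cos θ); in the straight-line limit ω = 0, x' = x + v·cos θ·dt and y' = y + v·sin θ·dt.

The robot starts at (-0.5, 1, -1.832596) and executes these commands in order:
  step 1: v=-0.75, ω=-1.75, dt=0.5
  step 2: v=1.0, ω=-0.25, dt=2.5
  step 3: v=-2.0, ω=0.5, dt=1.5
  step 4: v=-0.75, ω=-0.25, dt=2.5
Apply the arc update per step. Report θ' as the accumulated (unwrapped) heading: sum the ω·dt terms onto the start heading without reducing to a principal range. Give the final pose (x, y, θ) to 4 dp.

step 1: θ'=-2.7076 (R=0.4286) → pose (-0.2662, 1.2779, -2.7076)
step 2: θ'=-3.3326 (R=-4.0000) → pose (-2.7076, 0.9798, -3.3326)
step 3: θ'=-2.5826 (R=-4.0000) → pose (0.1731, 1.5159, -2.5826)
step 4: θ'=-3.2076 (R=3.0000) → pose (1.9620, 1.9660, -3.2076)

(1.9620, 1.9660, -3.2076)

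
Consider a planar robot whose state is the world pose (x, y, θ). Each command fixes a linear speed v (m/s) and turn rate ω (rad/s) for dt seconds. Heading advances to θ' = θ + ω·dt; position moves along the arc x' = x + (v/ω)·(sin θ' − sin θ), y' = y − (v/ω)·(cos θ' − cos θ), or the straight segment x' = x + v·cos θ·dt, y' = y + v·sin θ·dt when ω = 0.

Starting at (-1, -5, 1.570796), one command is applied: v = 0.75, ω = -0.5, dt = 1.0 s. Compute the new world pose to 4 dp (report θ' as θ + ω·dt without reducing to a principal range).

θ' = 1.5708 + -0.5·1.0 = 1.0708
R = v/ω = 0.75/-0.5 = -1.5000
x' = -1 + -1.5000·(sin 1.0708 − sin 1.5708) = -0.8164
y' = -5 − -1.5000·(cos 1.0708 − cos 1.5708) = -4.2809

(-0.8164, -4.2809, 1.0708)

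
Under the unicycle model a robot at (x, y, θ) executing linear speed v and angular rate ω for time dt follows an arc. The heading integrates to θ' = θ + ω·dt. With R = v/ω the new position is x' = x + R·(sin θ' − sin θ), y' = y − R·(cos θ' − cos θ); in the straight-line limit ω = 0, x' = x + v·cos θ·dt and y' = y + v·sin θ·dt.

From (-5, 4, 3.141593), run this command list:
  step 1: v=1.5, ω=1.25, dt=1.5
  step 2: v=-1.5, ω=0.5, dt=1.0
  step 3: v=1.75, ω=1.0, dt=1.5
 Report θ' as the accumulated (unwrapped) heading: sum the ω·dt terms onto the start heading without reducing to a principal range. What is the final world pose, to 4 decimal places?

step 1: θ'=5.0166 (R=1.2000) → pose (-6.1449, 2.4406, 5.0166)
step 2: θ'=5.5166 (R=-3.0000) → pose (-6.9261, 3.7028, 5.5166)
step 3: θ'=7.0166 (R=1.7500) → pose (-4.5407, 3.6632, 7.0166)

(-4.5407, 3.6632, 7.0166)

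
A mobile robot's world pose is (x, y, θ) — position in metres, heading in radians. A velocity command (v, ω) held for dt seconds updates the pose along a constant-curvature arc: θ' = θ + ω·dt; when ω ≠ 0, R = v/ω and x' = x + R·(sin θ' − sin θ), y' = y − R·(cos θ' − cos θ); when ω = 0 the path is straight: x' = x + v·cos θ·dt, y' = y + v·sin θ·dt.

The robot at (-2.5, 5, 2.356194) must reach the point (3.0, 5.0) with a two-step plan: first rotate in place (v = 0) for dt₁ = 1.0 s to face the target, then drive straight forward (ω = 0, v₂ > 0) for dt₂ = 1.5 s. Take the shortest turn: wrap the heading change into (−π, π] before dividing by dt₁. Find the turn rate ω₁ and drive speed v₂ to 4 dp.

ω₁ = -2.3562, v₂ = 3.6667

heading to target = atan2(5−5, 3−-2.5) = 0.0000
Δθ = wrap(0.0000 − 2.3562) = -2.3562; ω₁ = Δθ/dt₁ = -2.3562
distance = √((3−-2.5)² + (5−5)²) = 5.5000; v₂ = distance/dt₂ = 3.6667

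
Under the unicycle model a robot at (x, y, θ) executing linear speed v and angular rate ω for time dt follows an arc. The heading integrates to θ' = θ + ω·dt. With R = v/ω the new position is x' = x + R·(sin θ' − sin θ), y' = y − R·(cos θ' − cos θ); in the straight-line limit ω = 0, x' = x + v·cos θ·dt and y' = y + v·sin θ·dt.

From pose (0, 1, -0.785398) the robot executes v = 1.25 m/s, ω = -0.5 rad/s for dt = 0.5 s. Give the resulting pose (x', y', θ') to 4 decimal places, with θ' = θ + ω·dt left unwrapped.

(0.3824, 0.5077, -1.0354)

θ' = -0.7854 + -0.5·0.5 = -1.0354
R = v/ω = 1.25/-0.5 = -2.5000
x' = 0 + -2.5000·(sin -1.0354 − sin -0.7854) = 0.3824
y' = 1 − -2.5000·(cos -1.0354 − cos -0.7854) = 0.5077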